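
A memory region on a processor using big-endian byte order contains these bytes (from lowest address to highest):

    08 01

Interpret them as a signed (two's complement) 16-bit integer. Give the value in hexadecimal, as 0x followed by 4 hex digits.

Big-endian stores the most-significant byte at the lowest address.
The bytes are already most-significant first: 0x0801.

0x0801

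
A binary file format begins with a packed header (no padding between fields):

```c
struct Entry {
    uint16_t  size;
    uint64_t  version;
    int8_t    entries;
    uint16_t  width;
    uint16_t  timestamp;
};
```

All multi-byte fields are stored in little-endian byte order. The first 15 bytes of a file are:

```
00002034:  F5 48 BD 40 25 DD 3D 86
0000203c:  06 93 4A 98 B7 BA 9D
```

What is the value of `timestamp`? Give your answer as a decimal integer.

40378

`timestamp` follows `size` (2 B), `version` (8 B), `entries` (1 B), `width` (2 B), so it starts at offset 2 + 8 + 1 + 2 = 13 and occupies 2 bytes.
Bytes at offsets 13..14: BA 9D.
Little-endian stores the least-significant byte at the lowest address.
Reassemble most-significant byte first: 9D BA → 0x9DBA.
0x9DBA = 40378.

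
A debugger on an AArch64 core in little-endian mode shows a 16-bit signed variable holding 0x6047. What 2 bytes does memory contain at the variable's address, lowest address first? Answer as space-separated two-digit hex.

47 60

Split into bytes (most-significant first): 60 47.
In little-endian order the low byte comes first in memory.
So at ascending addresses the bytes are 47 60.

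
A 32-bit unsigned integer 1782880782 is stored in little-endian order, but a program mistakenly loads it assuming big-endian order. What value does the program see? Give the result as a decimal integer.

244991082

1782880782 in 32-bit hexadecimal is 0x6A449A0E.
Stored little-endian, the bytes at ascending addresses are 0E 9A 44 6A.
Read back as big-endian, the last byte is least significant, giving 0x0E9A446A.
0x0E9A446A = 244991082.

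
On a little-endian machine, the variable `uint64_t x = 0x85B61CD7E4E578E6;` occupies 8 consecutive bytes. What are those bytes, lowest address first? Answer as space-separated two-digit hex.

E6 78 E5 E4 D7 1C B6 85

Split into bytes (most-significant first): 85 B6 1C D7 E4 E5 78 E6.
In little-endian order the low byte comes first in memory.
So at ascending addresses the bytes are E6 78 E5 E4 D7 1C B6 85.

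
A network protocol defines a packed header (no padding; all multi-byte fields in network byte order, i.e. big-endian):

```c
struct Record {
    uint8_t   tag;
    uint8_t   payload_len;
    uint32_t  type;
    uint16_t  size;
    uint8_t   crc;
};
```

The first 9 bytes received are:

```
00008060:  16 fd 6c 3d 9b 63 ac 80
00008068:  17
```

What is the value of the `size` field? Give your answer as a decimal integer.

44160

`size` follows `tag` (1 B), `payload_len` (1 B), `type` (4 B), so it starts at offset 1 + 1 + 4 = 6 and occupies 2 bytes.
Bytes at offsets 6..7: AC 80.
In big-endian order the high byte comes first in memory.
The bytes are already most-significant first: 0xAC80.
0xAC80 = 44160.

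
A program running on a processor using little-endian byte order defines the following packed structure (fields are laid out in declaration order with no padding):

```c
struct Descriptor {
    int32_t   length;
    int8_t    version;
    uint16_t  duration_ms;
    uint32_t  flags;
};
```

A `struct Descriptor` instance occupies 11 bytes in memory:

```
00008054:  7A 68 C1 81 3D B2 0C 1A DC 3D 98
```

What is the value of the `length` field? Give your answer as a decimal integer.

-2118031238

`length` is the first field, at byte offset 0, occupying 4 bytes.
Bytes at offsets 0..3: 7A 68 C1 81.
In little-endian order the low byte comes first in memory.
Reassemble most-significant byte first: 81 C1 68 7A → 0x81C1687A.
Top bit is set, so as a signed 32-bit value this is 0x81C1687A − 2^32 = -2118031238.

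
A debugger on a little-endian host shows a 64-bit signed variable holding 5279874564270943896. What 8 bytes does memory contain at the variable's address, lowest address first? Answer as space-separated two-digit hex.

98 6E FD 35 F1 E1 45 49

5279874564270943896 in hexadecimal, padded to 64 bits, is 0x4945E1F135FD6E98.
Split into bytes (most-significant first): 49 45 E1 F1 35 FD 6E 98.
Little-endian stores the least-significant byte at the lowest address.
So at ascending addresses the bytes are 98 6E FD 35 F1 E1 45 49.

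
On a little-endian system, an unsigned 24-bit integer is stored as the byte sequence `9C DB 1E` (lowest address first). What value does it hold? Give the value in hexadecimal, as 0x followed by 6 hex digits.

Little-endian: lowest address holds the least-significant byte.
Reassemble most-significant byte first: 1E DB 9C → 0x1EDB9C.

0x1EDB9C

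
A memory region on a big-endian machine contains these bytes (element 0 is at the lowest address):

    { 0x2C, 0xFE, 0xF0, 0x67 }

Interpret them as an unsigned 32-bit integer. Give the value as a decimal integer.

754905191

In big-endian order the high byte comes first in memory.
The bytes are already most-significant first: 0x2CFEF067.
0x2CFEF067 = 754905191.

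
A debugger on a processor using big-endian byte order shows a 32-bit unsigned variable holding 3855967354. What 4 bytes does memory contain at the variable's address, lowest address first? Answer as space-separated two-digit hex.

E5 D5 64 7A

3855967354 in hexadecimal, padded to 32 bits, is 0xE5D5647A.
Split into bytes (most-significant first): E5 D5 64 7A.
In big-endian order the high byte comes first in memory.
So the memory order matches the most-significant-first order: E5 D5 64 7A.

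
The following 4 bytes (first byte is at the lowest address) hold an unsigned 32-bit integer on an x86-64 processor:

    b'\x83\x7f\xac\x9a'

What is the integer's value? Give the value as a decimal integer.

2594996099

In little-endian order the low byte comes first in memory.
Reassemble most-significant byte first: 9A AC 7F 83 → 0x9AAC7F83.
0x9AAC7F83 = 2594996099.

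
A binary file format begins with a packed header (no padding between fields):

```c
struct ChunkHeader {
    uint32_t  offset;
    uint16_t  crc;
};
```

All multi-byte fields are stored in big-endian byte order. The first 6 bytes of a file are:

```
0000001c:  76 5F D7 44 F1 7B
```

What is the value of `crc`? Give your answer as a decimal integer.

`crc` follows `offset` (4 bytes), so it starts at byte offset 4 and occupies 2 bytes.
Bytes at offsets 4..5: F1 7B.
Big-endian stores the most-significant byte at the lowest address.
The bytes are already most-significant first: 0xF17B.
0xF17B = 61819.

61819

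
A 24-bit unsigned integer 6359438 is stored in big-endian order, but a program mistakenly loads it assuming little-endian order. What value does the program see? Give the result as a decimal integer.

9308513

6359438 in 24-bit hexadecimal is 0x61098E.
Stored big-endian, the bytes at ascending addresses are 61 09 8E.
Read back as little-endian, the first byte is least significant, giving 0x8E0961.
0x8E0961 = 9308513.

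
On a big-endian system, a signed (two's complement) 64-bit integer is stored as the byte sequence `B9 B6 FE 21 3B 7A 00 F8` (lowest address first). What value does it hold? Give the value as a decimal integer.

-5064581312246316808

Big-endian stores the most-significant byte at the lowest address.
The bytes are already most-significant first: 0xB9B6FE213B7A00F8.
Top bit is set, so as a signed 64-bit value this is 0xB9B6FE213B7A00F8 − 2^64 = -5064581312246316808.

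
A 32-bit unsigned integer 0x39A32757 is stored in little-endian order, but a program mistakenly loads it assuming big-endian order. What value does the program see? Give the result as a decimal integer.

Stored little-endian, the bytes at ascending addresses are 57 27 A3 39.
Read back as big-endian, the last byte is least significant, giving 0x5727A339.
0x5727A339 = 1462215481.

1462215481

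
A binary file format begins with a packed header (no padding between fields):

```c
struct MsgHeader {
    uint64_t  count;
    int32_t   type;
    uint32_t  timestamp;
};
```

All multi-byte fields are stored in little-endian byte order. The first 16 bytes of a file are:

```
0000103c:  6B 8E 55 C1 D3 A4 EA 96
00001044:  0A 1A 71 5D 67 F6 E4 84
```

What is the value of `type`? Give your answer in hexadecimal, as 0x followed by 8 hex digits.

`type` follows `count` (8 bytes), so it starts at byte offset 8 and occupies 4 bytes.
Bytes at offsets 8..11: 0A 1A 71 5D.
Little-endian stores the least-significant byte at the lowest address.
Reassemble most-significant byte first: 5D 71 1A 0A → 0x5D711A0A.

0x5D711A0A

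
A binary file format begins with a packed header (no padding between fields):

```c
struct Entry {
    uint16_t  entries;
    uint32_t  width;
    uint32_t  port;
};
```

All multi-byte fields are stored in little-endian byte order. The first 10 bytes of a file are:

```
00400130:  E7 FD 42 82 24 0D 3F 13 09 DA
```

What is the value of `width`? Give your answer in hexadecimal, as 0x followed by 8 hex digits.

0x0D248242

`width` follows `entries` (2 bytes), so it starts at byte offset 2 and occupies 4 bytes.
Bytes at offsets 2..5: 42 82 24 0D.
Little-endian: lowest address holds the least-significant byte.
Reassemble most-significant byte first: 0D 24 82 42 → 0x0D248242.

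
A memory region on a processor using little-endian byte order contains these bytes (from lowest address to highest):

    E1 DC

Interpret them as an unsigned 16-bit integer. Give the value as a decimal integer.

In little-endian order the low byte comes first in memory.
Reassemble most-significant byte first: DC E1 → 0xDCE1.
0xDCE1 = 56545.

56545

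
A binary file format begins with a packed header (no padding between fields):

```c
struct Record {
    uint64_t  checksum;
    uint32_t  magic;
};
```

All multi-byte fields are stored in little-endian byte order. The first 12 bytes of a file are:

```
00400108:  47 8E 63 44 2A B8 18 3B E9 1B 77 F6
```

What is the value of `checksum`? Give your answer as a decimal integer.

4258355939354316359

`checksum` is the first field, at byte offset 0, occupying 8 bytes.
Bytes at offsets 0..7: 47 8E 63 44 2A B8 18 3B.
Little-endian stores the least-significant byte at the lowest address.
Reassemble most-significant byte first: 3B 18 B8 2A 44 63 8E 47 → 0x3B18B82A44638E47.
0x3B18B82A44638E47 = 4258355939354316359.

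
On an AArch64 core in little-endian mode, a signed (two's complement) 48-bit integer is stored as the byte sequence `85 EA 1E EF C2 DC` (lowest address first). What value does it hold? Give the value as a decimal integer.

-38745183163771

Little-endian: lowest address holds the least-significant byte.
Reassemble most-significant byte first: DC C2 EF 1E EA 85 → 0xDCC2EF1EEA85.
Top bit is set, so as a signed 48-bit value this is 0xDCC2EF1EEA85 − 2^48 = -38745183163771.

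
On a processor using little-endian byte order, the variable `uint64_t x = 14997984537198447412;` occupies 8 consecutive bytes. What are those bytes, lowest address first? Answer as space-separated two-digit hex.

14997984537198447412 in hexadecimal, padded to 64 bits, is 0xD0238B794E83CB34.
Split into bytes (most-significant first): D0 23 8B 79 4E 83 CB 34.
Little-endian: lowest address holds the least-significant byte.
So at ascending addresses the bytes are 34 CB 83 4E 79 8B 23 D0.

34 CB 83 4E 79 8B 23 D0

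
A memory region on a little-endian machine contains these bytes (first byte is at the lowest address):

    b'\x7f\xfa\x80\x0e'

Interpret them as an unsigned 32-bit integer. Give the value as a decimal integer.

243333759

Little-endian stores the least-significant byte at the lowest address.
Reassemble most-significant byte first: 0E 80 FA 7F → 0x0E80FA7F.
0x0E80FA7F = 243333759.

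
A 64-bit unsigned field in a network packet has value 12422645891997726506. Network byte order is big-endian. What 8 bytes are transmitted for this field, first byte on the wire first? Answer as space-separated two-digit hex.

AC 66 1A 9E EA FD 77 2A

12422645891997726506 in hexadecimal, padded to 64 bits, is 0xAC661A9EEAFD772A.
Split into bytes (most-significant first): AC 66 1A 9E EA FD 77 2A.
Big-endian: lowest address holds the most-significant byte.
So the memory order matches the most-significant-first order: AC 66 1A 9E EA FD 77 2A.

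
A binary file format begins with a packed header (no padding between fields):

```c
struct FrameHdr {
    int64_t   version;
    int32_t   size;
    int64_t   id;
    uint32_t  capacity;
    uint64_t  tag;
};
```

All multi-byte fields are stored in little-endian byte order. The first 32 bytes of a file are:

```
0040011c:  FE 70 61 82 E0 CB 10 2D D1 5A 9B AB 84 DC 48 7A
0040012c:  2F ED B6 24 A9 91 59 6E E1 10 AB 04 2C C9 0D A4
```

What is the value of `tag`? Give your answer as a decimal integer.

`tag` follows `version` (8 B), `size` (4 B), `id` (8 B), `capacity` (4 B), so it starts at offset 8 + 4 + 8 + 4 = 24 and occupies 8 bytes.
Bytes at offsets 24..31: E1 10 AB 04 2C C9 0D A4.
Little-endian: lowest address holds the least-significant byte.
Reassemble most-significant byte first: A4 0D C9 2C 04 AB 10 E1 → 0xA40DC92C04AB10E1.
0xA40DC92C04AB10E1 = 11821325787811483873.

11821325787811483873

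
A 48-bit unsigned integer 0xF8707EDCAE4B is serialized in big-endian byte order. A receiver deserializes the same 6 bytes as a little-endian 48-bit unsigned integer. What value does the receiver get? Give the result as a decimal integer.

Stored big-endian, the bytes at ascending addresses are F8 70 7E DC AE 4B.
Read back as little-endian, the first byte is least significant, giving 0x4BAEDC7E70F8.
0x4BAEDC7E70F8 = 83214395666680.

83214395666680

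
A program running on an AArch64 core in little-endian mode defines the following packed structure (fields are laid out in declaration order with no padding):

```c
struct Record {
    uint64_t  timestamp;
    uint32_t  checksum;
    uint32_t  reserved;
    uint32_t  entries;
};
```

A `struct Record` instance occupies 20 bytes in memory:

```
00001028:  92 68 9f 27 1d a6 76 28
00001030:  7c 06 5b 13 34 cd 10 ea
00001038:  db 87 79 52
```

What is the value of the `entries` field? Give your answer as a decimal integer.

1383696347

`entries` follows `timestamp` (8 B), `checksum` (4 B), `reserved` (4 B), so it starts at offset 8 + 4 + 4 = 16 and occupies 4 bytes.
Bytes at offsets 16..19: DB 87 79 52.
Little-endian: lowest address holds the least-significant byte.
Reassemble most-significant byte first: 52 79 87 DB → 0x527987DB.
0x527987DB = 1383696347.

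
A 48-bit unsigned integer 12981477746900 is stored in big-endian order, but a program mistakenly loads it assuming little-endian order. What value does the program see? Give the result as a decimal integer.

233819604831755

12981477746900 in 48-bit hexadecimal is 0x0BCE7C5EA8D4.
Stored big-endian, the bytes at ascending addresses are 0B CE 7C 5E A8 D4.
Read back as little-endian, the first byte is least significant, giving 0xD4A85E7CCE0B.
0xD4A85E7CCE0B = 233819604831755.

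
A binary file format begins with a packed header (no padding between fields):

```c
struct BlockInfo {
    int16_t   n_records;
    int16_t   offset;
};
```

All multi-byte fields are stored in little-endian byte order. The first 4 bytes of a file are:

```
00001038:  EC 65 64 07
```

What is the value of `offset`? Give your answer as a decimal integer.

1892

`offset` follows `n_records` (2 bytes), so it starts at byte offset 2 and occupies 2 bytes.
Bytes at offsets 2..3: 64 07.
Little-endian: lowest address holds the least-significant byte.
Reassemble most-significant byte first: 07 64 → 0x0764.
0x0764 = 1892.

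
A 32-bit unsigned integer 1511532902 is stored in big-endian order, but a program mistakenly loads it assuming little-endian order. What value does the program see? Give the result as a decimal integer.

1713969242

1511532902 in 32-bit hexadecimal is 0x5A182966.
Stored big-endian, the bytes at ascending addresses are 5A 18 29 66.
Read back as little-endian, the first byte is least significant, giving 0x6629185A.
0x6629185A = 1713969242.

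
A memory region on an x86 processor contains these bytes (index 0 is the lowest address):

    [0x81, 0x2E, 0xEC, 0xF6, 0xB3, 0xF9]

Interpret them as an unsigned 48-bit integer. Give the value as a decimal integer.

274551337135745

Little-endian: lowest address holds the least-significant byte.
Reassemble most-significant byte first: F9 B3 F6 EC 2E 81 → 0xF9B3F6EC2E81.
0xF9B3F6EC2E81 = 274551337135745.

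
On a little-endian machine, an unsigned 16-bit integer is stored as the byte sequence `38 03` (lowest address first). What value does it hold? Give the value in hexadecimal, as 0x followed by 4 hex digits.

In little-endian order the low byte comes first in memory.
Reassemble most-significant byte first: 03 38 → 0x0338.

0x0338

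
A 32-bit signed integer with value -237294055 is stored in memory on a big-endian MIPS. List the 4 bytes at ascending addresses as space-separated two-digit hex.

F1 DB 2E 19

Two's complement of -237294055 in 32 bits: 237294055 = 0x0E24D1E7; invert → 0xF1DB2E18; add 1 → 0xF1DB2E19.
Split into bytes (most-significant first): F1 DB 2E 19.
In big-endian order the high byte comes first in memory.
So the memory order matches the most-significant-first order: F1 DB 2E 19.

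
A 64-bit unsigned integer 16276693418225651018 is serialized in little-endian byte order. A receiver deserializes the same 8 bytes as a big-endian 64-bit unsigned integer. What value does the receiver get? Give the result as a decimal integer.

5354013732318929633

16276693418225651018 in 64-bit hexadecimal is 0xE1E26E6D1F474D4A.
Stored little-endian, the bytes at ascending addresses are 4A 4D 47 1F 6D 6E E2 E1.
Read back as big-endian, the last byte is least significant, giving 0x4A4D471F6D6EE2E1.
0x4A4D471F6D6EE2E1 = 5354013732318929633.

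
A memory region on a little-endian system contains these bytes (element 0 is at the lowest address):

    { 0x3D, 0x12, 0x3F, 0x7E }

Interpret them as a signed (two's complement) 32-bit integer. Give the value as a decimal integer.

Little-endian stores the least-significant byte at the lowest address.
Reassemble most-significant byte first: 7E 3F 12 3D → 0x7E3F123D.
0x7E3F123D = 2118062653.

2118062653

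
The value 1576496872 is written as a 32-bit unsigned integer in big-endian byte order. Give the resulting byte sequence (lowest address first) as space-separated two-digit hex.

1576496872 in hexadecimal, padded to 32 bits, is 0x5DF76EE8.
Split into bytes (most-significant first): 5D F7 6E E8.
In big-endian order the high byte comes first in memory.
So the memory order matches the most-significant-first order: 5D F7 6E E8.

5D F7 6E E8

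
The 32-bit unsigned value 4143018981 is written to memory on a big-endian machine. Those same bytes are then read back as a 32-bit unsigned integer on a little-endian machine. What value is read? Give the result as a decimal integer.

4143018981 in 32-bit hexadecimal is 0xF6F173E5.
Stored big-endian, the bytes at ascending addresses are F6 F1 73 E5.
Read back as little-endian, the first byte is least significant, giving 0xE573F1F6.
0xE573F1F6 = 3849581046.

3849581046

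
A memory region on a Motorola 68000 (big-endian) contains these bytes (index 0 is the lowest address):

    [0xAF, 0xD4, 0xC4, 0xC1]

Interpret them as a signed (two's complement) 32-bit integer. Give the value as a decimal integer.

-1345010495

Big-endian: lowest address holds the most-significant byte.
The bytes are already most-significant first: 0xAFD4C4C1.
Top bit is set, so as a signed 32-bit value this is 0xAFD4C4C1 − 2^32 = -1345010495.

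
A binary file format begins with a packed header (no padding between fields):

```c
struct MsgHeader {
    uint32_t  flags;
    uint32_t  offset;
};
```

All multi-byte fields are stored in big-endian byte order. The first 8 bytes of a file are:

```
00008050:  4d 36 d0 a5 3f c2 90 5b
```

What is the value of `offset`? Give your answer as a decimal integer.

1069715547

`offset` follows `flags` (4 bytes), so it starts at byte offset 4 and occupies 4 bytes.
Bytes at offsets 4..7: 3F C2 90 5B.
Big-endian stores the most-significant byte at the lowest address.
The bytes are already most-significant first: 0x3FC2905B.
0x3FC2905B = 1069715547.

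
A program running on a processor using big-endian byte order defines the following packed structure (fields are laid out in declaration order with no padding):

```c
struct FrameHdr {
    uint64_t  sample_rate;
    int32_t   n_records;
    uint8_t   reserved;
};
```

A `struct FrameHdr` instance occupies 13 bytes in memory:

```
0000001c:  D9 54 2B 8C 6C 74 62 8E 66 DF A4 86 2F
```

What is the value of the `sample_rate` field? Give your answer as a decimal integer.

`sample_rate` is the first field, at byte offset 0, occupying 8 bytes.
Bytes at offsets 0..7: D9 54 2B 8C 6C 74 62 8E.
Big-endian: lowest address holds the most-significant byte.
The bytes are already most-significant first: 0xD9542B8C6C74628E.
0xD9542B8C6C74628E = 15660189686389039758.

15660189686389039758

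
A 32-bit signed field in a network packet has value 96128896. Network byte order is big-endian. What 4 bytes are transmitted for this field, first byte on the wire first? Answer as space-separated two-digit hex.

05 BA CF 80

96128896 in hexadecimal, padded to 32 bits, is 0x05BACF80.
Split into bytes (most-significant first): 05 BA CF 80.
In big-endian order the high byte comes first in memory.
So the memory order matches the most-significant-first order: 05 BA CF 80.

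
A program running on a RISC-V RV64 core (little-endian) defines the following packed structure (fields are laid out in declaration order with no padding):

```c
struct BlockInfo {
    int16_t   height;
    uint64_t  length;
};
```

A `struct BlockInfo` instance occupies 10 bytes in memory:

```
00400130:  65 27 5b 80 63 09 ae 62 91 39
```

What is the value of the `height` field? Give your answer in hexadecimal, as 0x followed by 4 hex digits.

0x2765

`height` is the first field, at byte offset 0, occupying 2 bytes.
Bytes at offsets 0..1: 65 27.
Little-endian stores the least-significant byte at the lowest address.
Reassemble most-significant byte first: 27 65 → 0x2765.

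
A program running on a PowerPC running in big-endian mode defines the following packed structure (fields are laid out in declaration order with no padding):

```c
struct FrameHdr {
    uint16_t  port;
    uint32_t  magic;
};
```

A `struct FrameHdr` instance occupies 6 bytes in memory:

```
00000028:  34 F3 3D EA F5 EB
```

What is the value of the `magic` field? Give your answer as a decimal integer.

1038808555

`magic` follows `port` (2 bytes), so it starts at byte offset 2 and occupies 4 bytes.
Bytes at offsets 2..5: 3D EA F5 EB.
Big-endian: lowest address holds the most-significant byte.
The bytes are already most-significant first: 0x3DEAF5EB.
0x3DEAF5EB = 1038808555.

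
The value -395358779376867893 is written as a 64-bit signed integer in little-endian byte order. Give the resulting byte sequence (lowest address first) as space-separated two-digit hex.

CB E5 68 EC 48 67 83 FA

Two's complement of -395358779376867893 in 64 bits: 395358779376867893 = 0x057C98B713971A35; invert → 0xFA836748EC68E5CA; add 1 → 0xFA836748EC68E5CB.
Split into bytes (most-significant first): FA 83 67 48 EC 68 E5 CB.
Little-endian stores the least-significant byte at the lowest address.
So at ascending addresses the bytes are CB E5 68 EC 48 67 83 FA.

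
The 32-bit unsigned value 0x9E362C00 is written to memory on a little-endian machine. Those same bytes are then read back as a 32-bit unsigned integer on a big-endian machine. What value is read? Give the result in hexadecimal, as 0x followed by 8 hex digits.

0x002C369E

Stored little-endian, the bytes at ascending addresses are 00 2C 36 9E.
Read back as big-endian, the last byte is least significant, giving 0x002C369E.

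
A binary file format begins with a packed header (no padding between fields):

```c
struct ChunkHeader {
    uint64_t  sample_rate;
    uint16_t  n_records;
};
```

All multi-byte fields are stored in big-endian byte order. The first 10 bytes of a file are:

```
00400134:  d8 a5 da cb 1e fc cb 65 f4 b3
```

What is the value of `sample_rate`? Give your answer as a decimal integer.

`sample_rate` is the first field, at byte offset 0, occupying 8 bytes.
Bytes at offsets 0..7: D8 A5 DA CB 1E FC CB 65.
Big-endian stores the most-significant byte at the lowest address.
The bytes are already most-significant first: 0xD8A5DACB1EFCCB65.
0xD8A5DACB1EFCCB65 = 15611124249282792293.

15611124249282792293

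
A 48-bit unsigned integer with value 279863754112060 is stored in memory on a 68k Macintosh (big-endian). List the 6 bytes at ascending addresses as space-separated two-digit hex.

279863754112060 in hexadecimal, padded to 48 bits, is 0xFE88DBA63C3C.
Split into bytes (most-significant first): FE 88 DB A6 3C 3C.
Big-endian: lowest address holds the most-significant byte.
So the memory order matches the most-significant-first order: FE 88 DB A6 3C 3C.

FE 88 DB A6 3C 3C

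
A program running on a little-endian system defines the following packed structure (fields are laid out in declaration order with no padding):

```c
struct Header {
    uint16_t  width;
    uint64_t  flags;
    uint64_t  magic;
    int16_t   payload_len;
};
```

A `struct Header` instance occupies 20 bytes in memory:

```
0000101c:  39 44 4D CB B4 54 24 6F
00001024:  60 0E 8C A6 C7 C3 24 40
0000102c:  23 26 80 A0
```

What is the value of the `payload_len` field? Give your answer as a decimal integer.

-24448

`payload_len` follows `width` (2 B), `flags` (8 B), `magic` (8 B), so it starts at offset 2 + 8 + 8 = 18 and occupies 2 bytes.
Bytes at offsets 18..19: 80 A0.
Little-endian stores the least-significant byte at the lowest address.
Reassemble most-significant byte first: A0 80 → 0xA080.
Top bit is set, so as a signed 16-bit value this is 0xA080 − 2^16 = -24448.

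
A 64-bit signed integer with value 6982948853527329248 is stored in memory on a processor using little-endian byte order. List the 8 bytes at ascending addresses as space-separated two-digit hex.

E0 B9 37 2B FC 6A E8 60

6982948853527329248 in hexadecimal, padded to 64 bits, is 0x60E86AFC2B37B9E0.
Split into bytes (most-significant first): 60 E8 6A FC 2B 37 B9 E0.
In little-endian order the low byte comes first in memory.
So at ascending addresses the bytes are E0 B9 37 2B FC 6A E8 60.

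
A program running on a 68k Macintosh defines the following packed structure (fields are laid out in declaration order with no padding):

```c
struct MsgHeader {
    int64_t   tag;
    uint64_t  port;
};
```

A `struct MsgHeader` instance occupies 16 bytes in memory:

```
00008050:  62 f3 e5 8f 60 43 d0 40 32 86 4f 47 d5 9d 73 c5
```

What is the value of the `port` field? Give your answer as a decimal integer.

`port` follows `tag` (8 bytes), so it starts at byte offset 8 and occupies 8 bytes.
Bytes at offsets 8..15: 32 86 4F 47 D5 9D 73 C5.
Big-endian stores the most-significant byte at the lowest address.
The bytes are already most-significant first: 0x32864F47D59D73C5.
0x32864F47D59D73C5 = 3640684518720762821.

3640684518720762821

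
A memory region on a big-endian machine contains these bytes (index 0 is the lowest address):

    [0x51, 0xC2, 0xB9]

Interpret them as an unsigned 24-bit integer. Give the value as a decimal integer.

5358265

Big-endian: lowest address holds the most-significant byte.
The bytes are already most-significant first: 0x51C2B9.
0x51C2B9 = 5358265.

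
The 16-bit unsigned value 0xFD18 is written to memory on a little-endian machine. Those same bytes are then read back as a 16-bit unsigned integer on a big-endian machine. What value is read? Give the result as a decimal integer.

6397

Stored little-endian, the bytes at ascending addresses are 18 FD.
Read back as big-endian, the last byte is least significant, giving 0x18FD.
0x18FD = 6397.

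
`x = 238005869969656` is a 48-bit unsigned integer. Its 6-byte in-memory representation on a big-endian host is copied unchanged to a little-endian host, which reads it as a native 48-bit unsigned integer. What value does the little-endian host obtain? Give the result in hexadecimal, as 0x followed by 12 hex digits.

0xF880550F77D8

238005869969656 in 48-bit hexadecimal is 0xD8770F5580F8.
Stored big-endian, the bytes at ascending addresses are D8 77 0F 55 80 F8.
Read back as little-endian, the first byte is least significant, giving 0xF880550F77D8.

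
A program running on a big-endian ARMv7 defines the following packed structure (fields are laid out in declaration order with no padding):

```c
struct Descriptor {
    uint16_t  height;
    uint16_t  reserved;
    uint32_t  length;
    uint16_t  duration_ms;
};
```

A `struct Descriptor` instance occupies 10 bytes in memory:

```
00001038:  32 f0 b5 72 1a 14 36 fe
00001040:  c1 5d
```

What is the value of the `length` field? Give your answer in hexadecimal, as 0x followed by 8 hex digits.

`length` follows `height` (2 B), `reserved` (2 B), so it starts at offset 2 + 2 = 4 and occupies 4 bytes.
Bytes at offsets 4..7: 1A 14 36 FE.
Big-endian stores the most-significant byte at the lowest address.
The bytes are already most-significant first: 0x1A1436FE.

0x1A1436FE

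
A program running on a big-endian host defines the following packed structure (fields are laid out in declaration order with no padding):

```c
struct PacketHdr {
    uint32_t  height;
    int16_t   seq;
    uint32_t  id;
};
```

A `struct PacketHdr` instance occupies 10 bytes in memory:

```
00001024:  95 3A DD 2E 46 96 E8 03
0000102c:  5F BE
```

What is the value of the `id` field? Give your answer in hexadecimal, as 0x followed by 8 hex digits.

0xE8035FBE

`id` follows `height` (4 B), `seq` (2 B), so it starts at offset 4 + 2 = 6 and occupies 4 bytes.
Bytes at offsets 6..9: E8 03 5F BE.
Big-endian: lowest address holds the most-significant byte.
The bytes are already most-significant first: 0xE8035FBE.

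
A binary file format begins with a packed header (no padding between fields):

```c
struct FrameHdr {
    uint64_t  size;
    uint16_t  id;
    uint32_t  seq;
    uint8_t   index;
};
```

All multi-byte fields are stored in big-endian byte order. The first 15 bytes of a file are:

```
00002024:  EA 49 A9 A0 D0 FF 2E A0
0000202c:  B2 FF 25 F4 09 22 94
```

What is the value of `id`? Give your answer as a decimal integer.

`id` follows `size` (8 bytes), so it starts at byte offset 8 and occupies 2 bytes.
Bytes at offsets 8..9: B2 FF.
Big-endian: lowest address holds the most-significant byte.
The bytes are already most-significant first: 0xB2FF.
0xB2FF = 45823.

45823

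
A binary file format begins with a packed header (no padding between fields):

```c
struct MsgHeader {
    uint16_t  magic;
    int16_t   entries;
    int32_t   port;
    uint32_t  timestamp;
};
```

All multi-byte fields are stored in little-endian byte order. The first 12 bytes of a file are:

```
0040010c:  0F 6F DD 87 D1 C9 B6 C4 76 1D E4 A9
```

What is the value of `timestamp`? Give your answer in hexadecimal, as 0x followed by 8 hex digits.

0xA9E41D76

`timestamp` follows `magic` (2 B), `entries` (2 B), `port` (4 B), so it starts at offset 2 + 2 + 4 = 8 and occupies 4 bytes.
Bytes at offsets 8..11: 76 1D E4 A9.
Little-endian: lowest address holds the least-significant byte.
Reassemble most-significant byte first: A9 E4 1D 76 → 0xA9E41D76.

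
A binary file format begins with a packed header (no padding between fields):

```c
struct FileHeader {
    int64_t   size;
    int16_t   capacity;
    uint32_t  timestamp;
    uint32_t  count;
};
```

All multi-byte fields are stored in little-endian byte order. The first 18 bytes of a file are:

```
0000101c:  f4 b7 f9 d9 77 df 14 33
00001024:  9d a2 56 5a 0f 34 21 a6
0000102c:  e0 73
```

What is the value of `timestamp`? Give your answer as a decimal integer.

`timestamp` follows `size` (8 B), `capacity` (2 B), so it starts at offset 8 + 2 = 10 and occupies 4 bytes.
Bytes at offsets 10..13: 56 5A 0F 34.
Little-endian: lowest address holds the least-significant byte.
Reassemble most-significant byte first: 34 0F 5A 56 → 0x340F5A56.
0x340F5A56 = 873421398.

873421398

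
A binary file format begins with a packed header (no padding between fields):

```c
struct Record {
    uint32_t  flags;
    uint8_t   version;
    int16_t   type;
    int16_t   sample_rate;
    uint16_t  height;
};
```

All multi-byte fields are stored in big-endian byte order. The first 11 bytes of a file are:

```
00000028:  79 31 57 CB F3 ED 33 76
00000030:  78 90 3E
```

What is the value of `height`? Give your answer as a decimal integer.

36926

`height` follows `flags` (4 B), `version` (1 B), `type` (2 B), `sample_rate` (2 B), so it starts at offset 4 + 1 + 2 + 2 = 9 and occupies 2 bytes.
Bytes at offsets 9..10: 90 3E.
Big-endian stores the most-significant byte at the lowest address.
The bytes are already most-significant first: 0x903E.
0x903E = 36926.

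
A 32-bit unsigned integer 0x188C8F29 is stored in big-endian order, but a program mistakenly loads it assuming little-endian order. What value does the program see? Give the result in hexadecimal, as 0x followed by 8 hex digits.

Stored big-endian, the bytes at ascending addresses are 18 8C 8F 29.
Read back as little-endian, the first byte is least significant, giving 0x298F8C18.

0x298F8C18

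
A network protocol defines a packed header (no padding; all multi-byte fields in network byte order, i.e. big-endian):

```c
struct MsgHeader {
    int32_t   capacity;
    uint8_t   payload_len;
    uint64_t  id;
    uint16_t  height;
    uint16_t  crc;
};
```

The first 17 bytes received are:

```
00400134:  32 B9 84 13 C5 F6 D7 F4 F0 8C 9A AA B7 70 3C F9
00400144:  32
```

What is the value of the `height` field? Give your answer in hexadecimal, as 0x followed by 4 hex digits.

`height` follows `capacity` (4 B), `payload_len` (1 B), `id` (8 B), so it starts at offset 4 + 1 + 8 = 13 and occupies 2 bytes.
Bytes at offsets 13..14: 70 3C.
Big-endian: lowest address holds the most-significant byte.
The bytes are already most-significant first: 0x703C.

0x703C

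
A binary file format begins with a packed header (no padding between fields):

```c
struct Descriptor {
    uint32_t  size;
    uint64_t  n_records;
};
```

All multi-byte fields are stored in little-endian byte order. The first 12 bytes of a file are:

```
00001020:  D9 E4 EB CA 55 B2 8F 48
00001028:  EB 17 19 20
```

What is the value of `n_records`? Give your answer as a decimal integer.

`n_records` follows `size` (4 bytes), so it starts at byte offset 4 and occupies 8 bytes.
Bytes at offsets 4..11: 55 B2 8F 48 EB 17 19 20.
In little-endian order the low byte comes first in memory.
Reassemble most-significant byte first: 20 19 17 EB 48 8F B2 55 → 0x201917EB488FB255.
0x201917EB488FB255 = 2312906182933590613.

2312906182933590613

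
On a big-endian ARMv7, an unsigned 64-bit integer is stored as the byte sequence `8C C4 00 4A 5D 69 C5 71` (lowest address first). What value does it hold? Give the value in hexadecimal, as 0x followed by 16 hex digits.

Big-endian stores the most-significant byte at the lowest address.
The bytes are already most-significant first: 0x8CC4004A5D69C571.

0x8CC4004A5D69C571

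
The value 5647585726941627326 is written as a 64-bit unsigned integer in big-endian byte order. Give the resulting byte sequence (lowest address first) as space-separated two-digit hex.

4E 60 41 4B E4 EC 03 BE

5647585726941627326 in hexadecimal, padded to 64 bits, is 0x4E60414BE4EC03BE.
Split into bytes (most-significant first): 4E 60 41 4B E4 EC 03 BE.
Big-endian: lowest address holds the most-significant byte.
So the memory order matches the most-significant-first order: 4E 60 41 4B E4 EC 03 BE.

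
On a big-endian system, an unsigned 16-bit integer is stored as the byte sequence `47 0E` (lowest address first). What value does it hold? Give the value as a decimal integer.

18190

In big-endian order the high byte comes first in memory.
The bytes are already most-significant first: 0x470E.
0x470E = 18190.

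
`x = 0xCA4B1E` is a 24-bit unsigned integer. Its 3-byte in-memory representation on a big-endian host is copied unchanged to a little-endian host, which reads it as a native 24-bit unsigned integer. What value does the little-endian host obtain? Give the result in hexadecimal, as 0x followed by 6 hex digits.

0x1E4BCA

Stored big-endian, the bytes at ascending addresses are CA 4B 1E.
Read back as little-endian, the first byte is least significant, giving 0x1E4BCA.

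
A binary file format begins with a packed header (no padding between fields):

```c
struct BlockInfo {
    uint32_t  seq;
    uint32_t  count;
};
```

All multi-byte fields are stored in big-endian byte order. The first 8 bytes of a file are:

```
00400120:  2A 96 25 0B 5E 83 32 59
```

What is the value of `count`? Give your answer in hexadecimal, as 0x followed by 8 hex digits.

`count` follows `seq` (4 bytes), so it starts at byte offset 4 and occupies 4 bytes.
Bytes at offsets 4..7: 5E 83 32 59.
In big-endian order the high byte comes first in memory.
The bytes are already most-significant first: 0x5E833259.

0x5E833259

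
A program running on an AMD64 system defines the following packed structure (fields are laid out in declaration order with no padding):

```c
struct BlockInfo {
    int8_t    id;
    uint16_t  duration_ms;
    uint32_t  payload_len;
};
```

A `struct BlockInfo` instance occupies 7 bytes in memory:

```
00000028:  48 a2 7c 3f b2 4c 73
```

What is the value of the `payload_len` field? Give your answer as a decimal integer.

1934406207

`payload_len` follows `id` (1 B), `duration_ms` (2 B), so it starts at offset 1 + 2 = 3 and occupies 4 bytes.
Bytes at offsets 3..6: 3F B2 4C 73.
Little-endian stores the least-significant byte at the lowest address.
Reassemble most-significant byte first: 73 4C B2 3F → 0x734CB23F.
0x734CB23F = 1934406207.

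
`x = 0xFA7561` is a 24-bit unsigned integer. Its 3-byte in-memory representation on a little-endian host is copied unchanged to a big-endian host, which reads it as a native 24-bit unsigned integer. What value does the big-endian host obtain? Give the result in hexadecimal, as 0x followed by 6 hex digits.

Stored little-endian, the bytes at ascending addresses are 61 75 FA.
Read back as big-endian, the last byte is least significant, giving 0x6175FA.

0x6175FA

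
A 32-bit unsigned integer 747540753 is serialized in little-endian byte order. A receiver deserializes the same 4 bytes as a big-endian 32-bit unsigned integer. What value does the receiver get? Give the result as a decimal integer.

294751788

747540753 in 32-bit hexadecimal is 0x2C8E9111.
Stored little-endian, the bytes at ascending addresses are 11 91 8E 2C.
Read back as big-endian, the last byte is least significant, giving 0x11918E2C.
0x11918E2C = 294751788.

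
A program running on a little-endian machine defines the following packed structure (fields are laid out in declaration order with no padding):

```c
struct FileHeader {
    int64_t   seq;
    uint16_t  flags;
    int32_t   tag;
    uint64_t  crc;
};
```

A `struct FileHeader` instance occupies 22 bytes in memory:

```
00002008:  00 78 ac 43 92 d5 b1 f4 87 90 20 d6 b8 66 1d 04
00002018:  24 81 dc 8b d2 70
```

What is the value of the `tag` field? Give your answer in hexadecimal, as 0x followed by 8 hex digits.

`tag` follows `seq` (8 B), `flags` (2 B), so it starts at offset 8 + 2 = 10 and occupies 4 bytes.
Bytes at offsets 10..13: 20 D6 B8 66.
Little-endian stores the least-significant byte at the lowest address.
Reassemble most-significant byte first: 66 B8 D6 20 → 0x66B8D620.

0x66B8D620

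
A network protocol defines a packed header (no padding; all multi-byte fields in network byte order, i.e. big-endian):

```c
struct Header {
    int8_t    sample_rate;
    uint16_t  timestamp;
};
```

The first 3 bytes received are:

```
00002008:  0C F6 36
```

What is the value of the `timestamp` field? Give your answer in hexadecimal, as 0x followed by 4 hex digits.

`timestamp` follows `sample_rate` (1 byte), so it starts at byte offset 1 and occupies 2 bytes.
Bytes at offsets 1..2: F6 36.
Big-endian: lowest address holds the most-significant byte.
The bytes are already most-significant first: 0xF636.

0xF636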